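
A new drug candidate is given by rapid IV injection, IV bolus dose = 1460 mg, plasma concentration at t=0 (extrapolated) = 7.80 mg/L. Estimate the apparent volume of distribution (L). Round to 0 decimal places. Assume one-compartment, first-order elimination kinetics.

187 L

Vd = Dose / C₀ = 1460 / 7.80 = 187.2 L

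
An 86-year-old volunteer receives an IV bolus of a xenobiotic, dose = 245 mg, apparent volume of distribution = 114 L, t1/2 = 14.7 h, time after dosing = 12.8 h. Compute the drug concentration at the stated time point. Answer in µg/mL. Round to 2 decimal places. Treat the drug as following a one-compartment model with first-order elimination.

C₀ = Dose / Vd = 245.0 / 114 = 2.149 mg/L
k = ln2 / t½ = 0.693147 / 14.7 = 0.04715 h⁻¹
C = C₀ · e^(−k·t) = 2.149 × e^(−0.04715 × 12.8)
  = 2.149 × 0.5469 = 1.175 mg/L
(1.175 mg/L = 1.175 µg/mL)

1.18 µg/mL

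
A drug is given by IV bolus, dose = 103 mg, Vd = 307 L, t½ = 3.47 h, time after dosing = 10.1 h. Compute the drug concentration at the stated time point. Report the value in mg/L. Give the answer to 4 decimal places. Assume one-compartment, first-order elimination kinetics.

0.0446 mg/L

C₀ = Dose / Vd = 103.0 / 307 = 0.3355 mg/L
k = ln2 / t½ = 0.693147 / 3.47 = 0.1998 h⁻¹
C = C₀ · e^(−k·t) = 0.3355 × e^(−0.1998 × 10.1)
  = 0.3355 × 0.1329 = 0.04459 mg/L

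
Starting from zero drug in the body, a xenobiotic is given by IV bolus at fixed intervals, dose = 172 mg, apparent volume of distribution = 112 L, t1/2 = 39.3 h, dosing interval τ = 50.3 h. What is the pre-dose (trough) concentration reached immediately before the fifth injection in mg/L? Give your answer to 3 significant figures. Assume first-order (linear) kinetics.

C₀ per dose = Dose / Vd = 172 / 112 = 1.536 mg/L
k = ln2 / t½ = 0.693147 / 39.3 = 0.01764 h⁻¹
Fraction remaining after one interval: r = e^(−kτ) = e^(−0.01764 × 50.3) = 0.4118
Before dose 5, 4 doses have been given (aged 1τ, 2τ, 3τ, 4τ).
C_trough = C₀ × (r + r² + … + r^4) = C₀ × r(1−r^4)/(1−r)
        = 1.536 × 0.4118 × (1 − 0.02876) / (1 − 0.4118) = 1.044 mg/L

1.04 mg/L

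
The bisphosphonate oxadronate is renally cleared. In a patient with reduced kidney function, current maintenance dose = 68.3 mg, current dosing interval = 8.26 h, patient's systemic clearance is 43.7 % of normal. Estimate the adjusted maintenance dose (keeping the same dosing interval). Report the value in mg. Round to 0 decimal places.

To keep the same average steady-state level, dosing rate must scale with clearance.
CL ratio = 43.7 / 100 = 0.4370
New dose (same interval) = 68.3 × 0.4370 = 29.85 mg

30 mg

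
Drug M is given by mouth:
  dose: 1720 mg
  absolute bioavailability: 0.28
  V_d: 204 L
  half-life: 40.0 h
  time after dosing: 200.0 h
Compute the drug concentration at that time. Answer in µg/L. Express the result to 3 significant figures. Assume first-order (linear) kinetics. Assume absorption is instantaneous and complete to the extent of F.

Amount reaching circulation = F × Dose = 0.28 × 1720 = 481.6 mg
C₀ = F·Dose / Vd = 481.6 / 204 = 2.361 mg/L
k = ln2 / t½ = 0.693147 / 40.0 = 0.01733 h⁻¹
t / t½ = 200.0 / 40.0 = 5 half-lives
C = C₀ × (1/2)^5 = 2.361 × 0.03125 = 0.07378 mg/L
Convert: 0.07378 mg/L × 1000 = 73.78 µg/L

73.8 µg/L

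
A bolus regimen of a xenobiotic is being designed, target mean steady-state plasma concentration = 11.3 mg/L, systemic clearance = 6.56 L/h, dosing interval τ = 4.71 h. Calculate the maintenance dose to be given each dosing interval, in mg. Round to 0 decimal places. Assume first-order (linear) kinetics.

At steady state, Dose/τ = Css × CL.
Dose = Css × CL × τ = 11.3 × 6.560 × 4.71 = 349.1 mg

349 mg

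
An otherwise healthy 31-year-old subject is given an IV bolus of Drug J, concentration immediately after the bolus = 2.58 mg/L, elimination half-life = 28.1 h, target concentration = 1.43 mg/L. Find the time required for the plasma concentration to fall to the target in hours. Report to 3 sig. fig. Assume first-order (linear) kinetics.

k = ln2 / t½ = 0.693147 / 28.1 = 0.02467 h⁻¹
t = ln(C₀ / C) / k = ln(2.580 / 1.43) / 0.02467
  = ln(1.804) / 0.02467 = 0.5900 / 0.02467 = 23.92 h

23.9 h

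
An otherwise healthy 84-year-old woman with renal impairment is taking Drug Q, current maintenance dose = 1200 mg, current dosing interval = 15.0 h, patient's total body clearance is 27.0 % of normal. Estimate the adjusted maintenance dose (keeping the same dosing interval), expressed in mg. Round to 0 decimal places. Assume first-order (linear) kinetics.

324 mg

To keep the same average steady-state level, dosing rate must scale with clearance.
CL ratio = 27.0 / 100 = 0.2700
New dose (same interval) = 1200 × 0.2700 = 324.0 mg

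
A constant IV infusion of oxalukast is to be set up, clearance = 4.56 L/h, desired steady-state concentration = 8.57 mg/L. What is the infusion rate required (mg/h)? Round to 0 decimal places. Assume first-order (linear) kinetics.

39 mg/h

At steady state, infusion rate R₀ = Css × CL = 8.57 × 4.560 = 39.08 mg/h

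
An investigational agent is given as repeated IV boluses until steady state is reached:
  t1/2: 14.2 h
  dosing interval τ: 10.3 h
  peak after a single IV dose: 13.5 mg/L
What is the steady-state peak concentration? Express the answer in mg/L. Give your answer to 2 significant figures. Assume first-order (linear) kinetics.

34 mg/L

k = ln2 / t½ = 0.693147 / 14.2 = 0.04881 h⁻¹
e^(−kτ) = e^(−0.04881 × 10.3) = 0.6049
Accumulation ratio R = 1 / (1 − e^(−kτ)) = 1 / (1 − 0.6049) = 2.531
Steady-state peak = C₀ × R = 13.5 × 2.531 = 34.17 mg/L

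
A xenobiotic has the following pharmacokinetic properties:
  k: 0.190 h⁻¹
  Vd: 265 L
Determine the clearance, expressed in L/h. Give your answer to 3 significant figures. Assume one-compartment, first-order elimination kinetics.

50.4 L/h

CL = k × Vd = 0.190 × 265 = 50.35 L/h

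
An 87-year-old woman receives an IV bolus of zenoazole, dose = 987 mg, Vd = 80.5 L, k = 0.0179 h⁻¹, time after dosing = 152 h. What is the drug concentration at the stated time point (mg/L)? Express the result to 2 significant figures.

C₀ = Dose / Vd = 987.0 / 80.5 = 12.26 mg/L
C = C₀ · e^(−k·t) = 12.26 × e^(−0.01790 × 152)
  = 12.26 × 0.06582 = 0.8070 mg/L

0.81 mg/L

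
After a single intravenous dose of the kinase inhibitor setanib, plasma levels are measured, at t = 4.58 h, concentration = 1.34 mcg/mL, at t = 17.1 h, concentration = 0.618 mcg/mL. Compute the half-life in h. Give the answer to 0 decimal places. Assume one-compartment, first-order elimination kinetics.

11 h

k = ln(C₁/C₂) / (t₂ − t₁) = ln(1.34/0.618) / (17.1 − 4.58)
  = 0.7739 / 12.52 = 0.06181 h⁻¹
t½ = ln2 / k = 0.693147 / 0.06181 = 11.21 h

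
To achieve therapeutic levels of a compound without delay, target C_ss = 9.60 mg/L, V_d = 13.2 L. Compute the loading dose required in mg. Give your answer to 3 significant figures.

127 mg

LD = Css × Vd = 9.60 × 13.2 = 126.7 mg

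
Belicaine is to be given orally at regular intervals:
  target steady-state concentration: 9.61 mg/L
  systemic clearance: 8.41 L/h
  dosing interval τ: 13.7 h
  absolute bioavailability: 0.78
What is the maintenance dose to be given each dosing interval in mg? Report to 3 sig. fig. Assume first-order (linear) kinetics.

1420 mg

At steady state, F × (Dose/τ) = Css × CL.
Dose = Css × CL × τ / F = 9.61 × 8.410 × 13.7 / 0.78 = 1420 mg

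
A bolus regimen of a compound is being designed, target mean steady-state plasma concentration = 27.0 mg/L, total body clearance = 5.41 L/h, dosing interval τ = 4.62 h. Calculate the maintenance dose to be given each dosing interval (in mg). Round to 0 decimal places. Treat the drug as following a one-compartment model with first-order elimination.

675 mg

At steady state, Dose/τ = Css × CL.
Dose = Css × CL × τ = 27.0 × 5.410 × 4.62 = 674.8 mg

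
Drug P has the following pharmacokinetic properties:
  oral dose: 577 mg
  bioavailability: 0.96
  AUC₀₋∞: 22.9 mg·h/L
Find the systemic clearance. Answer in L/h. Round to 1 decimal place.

24.2 L/h

CL = F·Dose / AUC = 0.96 × 577 / 22.9 = 24.19 L/h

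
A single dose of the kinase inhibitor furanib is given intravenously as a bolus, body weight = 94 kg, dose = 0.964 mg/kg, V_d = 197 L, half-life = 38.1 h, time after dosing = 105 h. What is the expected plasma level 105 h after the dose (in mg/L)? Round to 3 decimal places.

0.068 mg/L

Total dose = 0.964 × 94 = 90.62 mg
C₀ = Dose / Vd = 90.62 / 197 = 0.4600 mg/L
k = ln2 / t½ = 0.693147 / 38.1 = 0.01819 h⁻¹
C = C₀ · e^(−k·t) = 0.4600 × e^(−0.01819 × 105)
  = 0.4600 × 0.1481 = 0.06813 mg/L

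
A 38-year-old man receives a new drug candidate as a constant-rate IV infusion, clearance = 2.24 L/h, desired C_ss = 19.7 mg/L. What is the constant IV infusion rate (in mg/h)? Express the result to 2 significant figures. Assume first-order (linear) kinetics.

44 mg/h

At steady state, infusion rate R₀ = Css × CL = 19.7 × 2.240 = 44.13 mg/h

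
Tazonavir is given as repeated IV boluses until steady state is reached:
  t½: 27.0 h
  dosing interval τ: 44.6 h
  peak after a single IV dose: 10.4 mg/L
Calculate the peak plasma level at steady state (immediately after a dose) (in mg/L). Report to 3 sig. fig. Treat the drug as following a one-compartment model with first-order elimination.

k = ln2 / t½ = 0.693147 / 27.0 = 0.02567 h⁻¹
e^(−kτ) = e^(−0.02567 × 44.6) = 0.3183
Accumulation ratio R = 1 / (1 − e^(−kτ)) = 1 / (1 − 0.3183) = 1.467
Steady-state peak = C₀ × R = 10.4 × 1.467 = 15.26 mg/L

15.3 mg/L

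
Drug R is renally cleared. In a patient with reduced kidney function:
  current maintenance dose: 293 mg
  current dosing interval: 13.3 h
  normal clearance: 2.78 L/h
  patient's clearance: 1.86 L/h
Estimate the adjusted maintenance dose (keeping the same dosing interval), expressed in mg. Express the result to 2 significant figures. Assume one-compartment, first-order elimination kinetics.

To keep the same average steady-state level, dosing rate must scale with clearance.
CL ratio = 1.86 / 2.78 = 0.6691
New dose (same interval) = 293 × 0.6691 = 196.0 mg

200 mg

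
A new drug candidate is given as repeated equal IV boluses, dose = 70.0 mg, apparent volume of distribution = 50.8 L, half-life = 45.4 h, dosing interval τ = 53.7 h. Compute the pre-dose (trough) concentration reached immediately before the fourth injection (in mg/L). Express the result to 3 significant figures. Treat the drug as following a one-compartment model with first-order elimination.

0.992 mg/L

C₀ per dose = Dose / Vd = 70.0 / 50.8 = 1.378 mg/L
k = ln2 / t½ = 0.693147 / 45.4 = 0.01527 h⁻¹
Fraction remaining after one interval: r = e^(−kτ) = e^(−0.01527 × 53.7) = 0.4404
Before dose 4, 3 doses have been given (aged 1τ, 2τ, 3τ).
C_trough = C₀ × (r + r² + … + r^3) = C₀ × r(1−r^3)/(1−r)
        = 1.378 × 0.4404 × (1 − 0.08542) / (1 − 0.4404) = 0.9918 mg/L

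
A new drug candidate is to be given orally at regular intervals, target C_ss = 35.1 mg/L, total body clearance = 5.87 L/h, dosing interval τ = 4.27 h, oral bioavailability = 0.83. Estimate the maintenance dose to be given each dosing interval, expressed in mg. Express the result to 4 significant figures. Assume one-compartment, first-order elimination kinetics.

At steady state, F × (Dose/τ) = Css × CL.
Dose = Css × CL × τ / F = 35.1 × 5.870 × 4.27 / 0.83 = 1060 mg

1060 mg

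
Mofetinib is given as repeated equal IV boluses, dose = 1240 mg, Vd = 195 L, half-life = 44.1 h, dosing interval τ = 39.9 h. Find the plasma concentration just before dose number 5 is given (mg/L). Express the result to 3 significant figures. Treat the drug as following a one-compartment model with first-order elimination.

C₀ per dose = Dose / Vd = 1240 / 195 = 6.359 mg/L
k = ln2 / t½ = 0.693147 / 44.1 = 0.01572 h⁻¹
Fraction remaining after one interval: r = e^(−kτ) = e^(−0.01572 × 39.9) = 0.5341
Before dose 5, 4 doses have been given (aged 1τ, 2τ, 3τ, 4τ).
C_trough = C₀ × (r + r² + … + r^4) = C₀ × r(1−r^4)/(1−r)
        = 6.359 × 0.5341 × (1 − 0.08137) / (1 − 0.5341) = 6.697 mg/L

6.70 mg/L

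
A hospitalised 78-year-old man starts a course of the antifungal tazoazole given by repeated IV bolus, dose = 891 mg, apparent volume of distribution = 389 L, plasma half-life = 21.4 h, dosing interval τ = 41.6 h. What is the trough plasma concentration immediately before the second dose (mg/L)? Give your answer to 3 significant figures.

C₀ per dose = Dose / Vd = 891 / 389 = 2.290 mg/L
k = ln2 / t½ = 0.693147 / 21.4 = 0.03239 h⁻¹
Fraction remaining after one interval: r = e^(−kτ) = e^(−0.03239 × 41.6) = 0.2599
Before dose 2, 1 dose has been given (aged 1τ).
C_trough = C₀ × r = 2.290 × 0.2599 = 0.5952 mg/L

0.595 mg/L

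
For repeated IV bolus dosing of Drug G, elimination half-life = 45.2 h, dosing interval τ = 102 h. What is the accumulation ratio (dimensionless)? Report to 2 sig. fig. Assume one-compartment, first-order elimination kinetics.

k = ln2 / t½ = 0.693147 / 45.2 = 0.01534 h⁻¹
e^(−kτ) = e^(−0.01534 × 102) = 0.2092
Accumulation ratio R = 1 / (1 − e^(−kτ)) = 1 / (1 − 0.2092) = 1.265

1.3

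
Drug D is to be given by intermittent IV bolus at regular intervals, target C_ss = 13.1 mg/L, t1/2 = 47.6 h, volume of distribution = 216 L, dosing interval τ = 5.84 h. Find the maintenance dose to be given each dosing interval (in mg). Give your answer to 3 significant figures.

k = ln2 / t½ = 0.693147 / 47.6 = 0.01456 h⁻¹
CL = k × Vd = 0.01456 × 216 = 3.145 L/h
At steady state, Dose/τ = Css × CL.
Dose = Css × CL × τ = 13.1 × 3.145 × 5.84 = 240.6 mg

241 mg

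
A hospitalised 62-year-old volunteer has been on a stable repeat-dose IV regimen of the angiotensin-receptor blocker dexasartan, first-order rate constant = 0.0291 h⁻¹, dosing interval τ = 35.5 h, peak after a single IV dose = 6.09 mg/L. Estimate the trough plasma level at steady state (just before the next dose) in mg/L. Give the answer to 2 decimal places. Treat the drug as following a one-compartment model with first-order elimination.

e^(−kτ) = e^(−0.02910 × 35.5) = 0.3559
Accumulation ratio R = 1 / (1 − e^(−kτ)) = 1 / (1 − 0.3559) = 1.553
Steady-state trough = C₀ × R × e^(−kτ) = 6.09 × 1.553 × 0.3559 = 3.366 mg/L

3.37 mg/L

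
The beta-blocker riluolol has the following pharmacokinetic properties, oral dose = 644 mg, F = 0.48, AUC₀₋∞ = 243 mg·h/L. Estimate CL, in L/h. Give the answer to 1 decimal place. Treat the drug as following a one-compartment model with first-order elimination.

CL = F·Dose / AUC = 0.48 × 644 / 243 = 1.272 L/h

1.3 L/h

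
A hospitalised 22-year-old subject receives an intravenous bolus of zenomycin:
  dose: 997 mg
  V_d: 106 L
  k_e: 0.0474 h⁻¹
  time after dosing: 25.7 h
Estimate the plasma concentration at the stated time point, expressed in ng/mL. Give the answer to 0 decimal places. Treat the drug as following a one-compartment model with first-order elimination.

C₀ = Dose / Vd = 997.0 / 106 = 9.406 mg/L
C = C₀ · e^(−k·t) = 9.406 × e^(−0.04740 × 25.7)
  = 9.406 × 0.2958 = 2.782 mg/L
Convert: 2.782 mg/L × 1000 = 2782 ng/mL

2782 ng/mL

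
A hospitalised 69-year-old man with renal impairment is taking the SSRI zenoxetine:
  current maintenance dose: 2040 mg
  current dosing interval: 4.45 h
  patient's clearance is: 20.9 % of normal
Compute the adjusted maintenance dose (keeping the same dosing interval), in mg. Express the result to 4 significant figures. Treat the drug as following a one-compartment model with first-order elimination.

To keep the same average steady-state level, dosing rate must scale with clearance.
CL ratio = 20.9 / 100 = 0.2090
New dose (same interval) = 2040 × 0.2090 = 426.4 mg

426.4 mg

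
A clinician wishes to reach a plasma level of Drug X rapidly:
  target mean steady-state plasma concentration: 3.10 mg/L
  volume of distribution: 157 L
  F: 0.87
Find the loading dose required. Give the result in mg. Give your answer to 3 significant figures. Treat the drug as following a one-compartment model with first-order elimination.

559 mg

LD = Css × Vd / F = 3.10 × 157 / 0.87 = 559.4 mg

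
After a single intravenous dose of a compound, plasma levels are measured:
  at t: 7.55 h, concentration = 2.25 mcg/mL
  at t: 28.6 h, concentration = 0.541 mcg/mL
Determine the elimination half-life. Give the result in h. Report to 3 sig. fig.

10.2 h

k = ln(C₁/C₂) / (t₂ − t₁) = ln(2.25/0.541) / (28.6 − 7.55)
  = 1.425 / 21.05 = 0.06770 h⁻¹
t½ = ln2 / k = 0.693147 / 0.06770 = 10.24 h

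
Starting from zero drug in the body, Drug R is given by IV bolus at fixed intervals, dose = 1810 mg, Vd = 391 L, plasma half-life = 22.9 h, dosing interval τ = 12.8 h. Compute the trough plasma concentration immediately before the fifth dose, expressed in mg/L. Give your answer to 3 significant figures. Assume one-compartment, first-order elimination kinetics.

7.71 mg/L

C₀ per dose = Dose / Vd = 1810 / 391 = 4.629 mg/L
k = ln2 / t½ = 0.693147 / 22.9 = 0.03027 h⁻¹
Fraction remaining after one interval: r = e^(−kτ) = e^(−0.03027 × 12.8) = 0.6788
Before dose 5, 4 doses have been given (aged 1τ, 2τ, 3τ, 4τ).
C_trough = C₀ × (r + r² + … + r^4) = C₀ × r(1−r^4)/(1−r)
        = 4.629 × 0.6788 × (1 − 0.2123) / (1 − 0.6788) = 7.706 mg/L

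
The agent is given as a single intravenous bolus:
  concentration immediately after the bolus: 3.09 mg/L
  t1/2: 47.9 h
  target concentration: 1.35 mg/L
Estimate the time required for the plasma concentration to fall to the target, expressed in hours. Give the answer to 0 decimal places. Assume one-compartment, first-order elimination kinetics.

k = ln2 / t½ = 0.693147 / 47.9 = 0.01447 h⁻¹
t = ln(C₀ / C) / k = ln(3.090 / 1.35) / 0.01447
  = ln(2.289) / 0.01447 = 0.8281 / 0.01447 = 57.23 h

57 h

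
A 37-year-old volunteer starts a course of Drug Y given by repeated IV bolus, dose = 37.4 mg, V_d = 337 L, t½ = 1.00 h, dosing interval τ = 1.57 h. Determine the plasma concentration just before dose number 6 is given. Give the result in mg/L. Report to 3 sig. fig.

0.0561 mg/L

C₀ per dose = Dose / Vd = 37.4 / 337 = 0.1110 mg/L
k = ln2 / t½ = 0.693147 / 1.00 = 0.6931 h⁻¹
Fraction remaining after one interval: r = e^(−kτ) = e^(−0.6931 × 1.57) = 0.3368
Before dose 6, 5 doses have been given (aged 1τ, 2τ, 3τ, 4τ, 5τ).
C_trough = C₀ × (r + r² + … + r^5) = C₀ × r(1−r^5)/(1−r)
        = 0.1110 × 0.3368 × (1 − 0.004334) / (1 − 0.3368) = 0.05613 mg/L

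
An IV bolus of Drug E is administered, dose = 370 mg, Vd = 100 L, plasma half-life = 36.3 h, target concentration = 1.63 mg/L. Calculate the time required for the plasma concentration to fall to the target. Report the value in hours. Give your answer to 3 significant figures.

C₀ = Dose / Vd = 370.0 / 100 = 3.700 mg/L
k = ln2 / t½ = 0.693147 / 36.3 = 0.01909 h⁻¹
t = ln(C₀ / C) / k = ln(3.700 / 1.63) / 0.01909
  = ln(2.270) / 0.01909 = 0.8198 / 0.01909 = 42.94 h

42.9 h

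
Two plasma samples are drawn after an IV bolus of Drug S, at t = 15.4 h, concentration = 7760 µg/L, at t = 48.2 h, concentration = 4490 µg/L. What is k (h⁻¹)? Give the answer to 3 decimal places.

0.017 h⁻¹

k = ln(C₁/C₂) / (t₂ − t₁) = ln(7760/4490) / (48.2 − 15.4)
  = 0.5471 / 32.80 = 0.01668 h⁻¹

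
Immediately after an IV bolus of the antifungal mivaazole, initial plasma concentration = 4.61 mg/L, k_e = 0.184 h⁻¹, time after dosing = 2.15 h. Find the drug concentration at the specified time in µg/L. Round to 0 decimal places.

C = C₀ · e^(−k·t) = 4.610 × e^(−0.1840 × 2.15)
  = 4.610 × 0.6733 = 3.104 mg/L
Convert: 3.104 mg/L × 1000 = 3104 µg/L

3104 µg/L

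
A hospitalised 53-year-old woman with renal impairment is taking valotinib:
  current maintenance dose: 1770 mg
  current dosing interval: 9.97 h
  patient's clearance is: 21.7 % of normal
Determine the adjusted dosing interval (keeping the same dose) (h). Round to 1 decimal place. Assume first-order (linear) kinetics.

45.9 h

To keep the same average steady-state level, dosing rate must scale with clearance.
CL ratio = 21.7 / 100 = 0.2170
New interval (same dose) = 9.97 / 0.2170 = 45.94 h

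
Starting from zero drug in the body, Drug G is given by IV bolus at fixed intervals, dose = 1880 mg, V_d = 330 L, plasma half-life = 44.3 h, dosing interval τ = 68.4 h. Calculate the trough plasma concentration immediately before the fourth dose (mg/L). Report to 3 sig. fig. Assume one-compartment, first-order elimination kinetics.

2.85 mg/L

C₀ per dose = Dose / Vd = 1880 / 330 = 5.697 mg/L
k = ln2 / t½ = 0.693147 / 44.3 = 0.01565 h⁻¹
Fraction remaining after one interval: r = e^(−kτ) = e^(−0.01565 × 68.4) = 0.3429
Before dose 4, 3 doses have been given (aged 1τ, 2τ, 3τ).
C_trough = C₀ × (r + r² + … + r^3) = C₀ × r(1−r^3)/(1−r)
        = 5.697 × 0.3429 × (1 − 0.04032) / (1 − 0.3429) = 2.853 mg/L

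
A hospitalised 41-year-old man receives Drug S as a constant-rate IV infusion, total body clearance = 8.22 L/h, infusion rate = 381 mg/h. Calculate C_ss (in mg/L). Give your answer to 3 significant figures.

46.4 mg/L

At steady state Css = R₀ / CL = 381 / 8.220 = 46.35 mg/L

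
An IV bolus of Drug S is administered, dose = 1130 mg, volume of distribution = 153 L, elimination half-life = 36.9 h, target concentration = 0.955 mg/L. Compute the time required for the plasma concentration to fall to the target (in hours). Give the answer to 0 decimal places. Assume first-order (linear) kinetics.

C₀ = Dose / Vd = 1130 / 153 = 7.386 mg/L
k = ln2 / t½ = 0.693147 / 36.9 = 0.01878 h⁻¹
t = ln(C₀ / C) / k = ln(7.386 / 0.955) / 0.01878
  = ln(7.734) / 0.01878 = 2.046 / 0.01878 = 108.9 h

109 h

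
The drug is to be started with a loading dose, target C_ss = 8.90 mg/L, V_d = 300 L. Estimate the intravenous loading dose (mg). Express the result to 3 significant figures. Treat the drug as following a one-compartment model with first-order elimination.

2670 mg

LD = Css × Vd = 8.90 × 300 = 2670 mg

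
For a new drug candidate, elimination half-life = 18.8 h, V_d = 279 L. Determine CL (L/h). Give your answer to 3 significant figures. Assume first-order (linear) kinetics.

10.3 L/h

k = ln2 / t½ = 0.693147 / 18.8 = 0.03687 h⁻¹
CL = k × Vd = 0.03687 × 279 = 10.29 L/h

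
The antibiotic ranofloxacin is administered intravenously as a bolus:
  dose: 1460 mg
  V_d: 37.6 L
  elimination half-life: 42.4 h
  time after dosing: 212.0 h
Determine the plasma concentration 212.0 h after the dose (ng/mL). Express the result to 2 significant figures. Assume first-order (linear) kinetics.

1200 ng/mL

C₀ = Dose / Vd = 1460 / 37.6 = 38.83 mg/L
k = ln2 / t½ = 0.693147 / 42.4 = 0.01635 h⁻¹
t / t½ = 212.0 / 42.4 = 5 half-lives
C = C₀ × (1/2)^5 = 38.83 × 0.03125 = 1.213 mg/L
Convert: 1.213 mg/L × 1000 = 1213 ng/mL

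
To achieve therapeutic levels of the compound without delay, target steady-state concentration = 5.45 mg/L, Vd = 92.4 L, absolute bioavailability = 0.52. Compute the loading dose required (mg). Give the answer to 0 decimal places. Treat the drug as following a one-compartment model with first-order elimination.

LD = Css × Vd / F = 5.45 × 92.4 / 0.52 = 968.4 mg

968 mg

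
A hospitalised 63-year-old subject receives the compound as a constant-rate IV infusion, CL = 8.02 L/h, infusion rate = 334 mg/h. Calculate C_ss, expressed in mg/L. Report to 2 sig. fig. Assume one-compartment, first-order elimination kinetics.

At steady state Css = R₀ / CL = 334 / 8.020 = 41.65 mg/L

42 mg/L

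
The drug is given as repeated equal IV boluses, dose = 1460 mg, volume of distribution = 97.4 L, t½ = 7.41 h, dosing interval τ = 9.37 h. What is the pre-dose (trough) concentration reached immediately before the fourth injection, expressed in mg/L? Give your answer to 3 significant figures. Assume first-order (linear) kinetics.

C₀ per dose = Dose / Vd = 1460 / 97.4 = 14.99 mg/L
k = ln2 / t½ = 0.693147 / 7.41 = 0.09354 h⁻¹
Fraction remaining after one interval: r = e^(−kτ) = e^(−0.09354 × 9.37) = 0.4162
Before dose 4, 3 doses have been given (aged 1τ, 2τ, 3τ).
C_trough = C₀ × (r + r² + … + r^3) = C₀ × r(1−r^3)/(1−r)
        = 14.99 × 0.4162 × (1 − 0.07210) / (1 − 0.4162) = 9.916 mg/L

9.92 mg/L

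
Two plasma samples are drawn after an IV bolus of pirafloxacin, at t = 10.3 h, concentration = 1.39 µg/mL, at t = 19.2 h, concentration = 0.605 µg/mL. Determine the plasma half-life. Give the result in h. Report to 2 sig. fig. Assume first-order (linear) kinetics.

k = ln(C₁/C₂) / (t₂ − t₁) = ln(1.39/0.605) / (19.2 − 10.3)
  = 0.8318 / 8.900 = 0.09346 h⁻¹
t½ = ln2 / k = 0.693147 / 0.09346 = 7.417 h

7.4 h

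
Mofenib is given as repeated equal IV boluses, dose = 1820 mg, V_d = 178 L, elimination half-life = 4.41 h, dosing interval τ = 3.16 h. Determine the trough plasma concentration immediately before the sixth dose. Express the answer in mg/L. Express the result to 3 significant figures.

14.6 mg/L

C₀ per dose = Dose / Vd = 1820 / 178 = 10.22 mg/L
k = ln2 / t½ = 0.693147 / 4.41 = 0.1572 h⁻¹
Fraction remaining after one interval: r = e^(−kτ) = e^(−0.1572 × 3.16) = 0.6085
Before dose 6, 5 doses have been given (aged 1τ, 2τ, 3τ, 4τ, 5τ).
C_trough = C₀ × (r + r² + … + r^5) = C₀ × r(1−r^5)/(1−r)
        = 10.22 × 0.6085 × (1 − 0.08343) / (1 − 0.6085) = 14.56 mg/L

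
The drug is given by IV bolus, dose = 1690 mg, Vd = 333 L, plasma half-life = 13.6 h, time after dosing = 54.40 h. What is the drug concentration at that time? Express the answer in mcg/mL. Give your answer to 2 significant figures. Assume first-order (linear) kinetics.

0.32 mcg/mL

C₀ = Dose / Vd = 1690 / 333 = 5.075 mg/L
k = ln2 / t½ = 0.693147 / 13.6 = 0.05097 h⁻¹
t / t½ = 54.40 / 13.6 = 4 half-lives
C = C₀ × (1/2)^4 = 5.075 × 0.06250 = 0.3172 mg/L
(0.3172 mg/L = 0.3172 mcg/mL)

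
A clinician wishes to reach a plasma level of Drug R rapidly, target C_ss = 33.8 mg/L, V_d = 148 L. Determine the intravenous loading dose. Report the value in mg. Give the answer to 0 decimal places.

LD = Css × Vd = 33.8 × 148 = 5002 mg

5002 mg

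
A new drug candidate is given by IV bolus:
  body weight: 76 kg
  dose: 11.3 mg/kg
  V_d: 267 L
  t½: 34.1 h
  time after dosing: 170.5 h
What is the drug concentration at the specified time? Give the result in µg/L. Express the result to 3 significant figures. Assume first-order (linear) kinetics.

101 µg/L

Total dose = 11.3 × 76 = 858.8 mg
C₀ = Dose / Vd = 858.8 / 267 = 3.216 mg/L
k = ln2 / t½ = 0.693147 / 34.1 = 0.02033 h⁻¹
t / t½ = 170.5 / 34.1 = 5 half-lives
C = C₀ × (1/2)^5 = 3.216 × 0.03125 = 0.1005 mg/L
Convert: 0.1005 mg/L × 1000 = 100.5 µg/L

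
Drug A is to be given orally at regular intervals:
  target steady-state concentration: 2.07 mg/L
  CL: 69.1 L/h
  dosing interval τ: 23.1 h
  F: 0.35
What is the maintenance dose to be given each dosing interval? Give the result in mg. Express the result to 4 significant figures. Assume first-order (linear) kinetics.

At steady state, F × (Dose/τ) = Css × CL.
Dose = Css × CL × τ / F = 2.07 × 69.10 × 23.1 / 0.35 = 9440 mg

9440 mg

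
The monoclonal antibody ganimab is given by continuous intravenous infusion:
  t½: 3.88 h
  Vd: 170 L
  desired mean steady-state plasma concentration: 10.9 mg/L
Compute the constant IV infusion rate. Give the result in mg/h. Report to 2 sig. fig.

330 mg/h

k = ln2 / t½ = 0.693147 / 3.88 = 0.1786 h⁻¹
CL = k × Vd = 0.1786 × 170 = 30.36 L/h
At steady state, infusion rate R₀ = Css × CL = 10.9 × 30.36 = 330.9 mg/h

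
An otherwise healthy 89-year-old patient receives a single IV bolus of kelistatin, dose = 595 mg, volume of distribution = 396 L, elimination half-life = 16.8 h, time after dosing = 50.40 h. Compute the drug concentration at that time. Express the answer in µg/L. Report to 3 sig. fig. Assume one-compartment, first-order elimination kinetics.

C₀ = Dose / Vd = 595.0 / 396 = 1.503 mg/L
k = ln2 / t½ = 0.693147 / 16.8 = 0.04126 h⁻¹
t / t½ = 50.40 / 16.8 = 3 half-lives
C = C₀ × (1/2)^3 = 1.503 × 0.1250 = 0.1879 mg/L
Convert: 0.1879 mg/L × 1000 = 187.9 µg/L

188 µg/L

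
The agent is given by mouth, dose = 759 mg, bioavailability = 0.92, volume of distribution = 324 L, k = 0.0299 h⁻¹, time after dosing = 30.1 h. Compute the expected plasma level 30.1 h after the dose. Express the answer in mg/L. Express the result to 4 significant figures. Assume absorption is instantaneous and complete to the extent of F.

Amount reaching circulation = F × Dose = 0.92 × 759.0 = 698.3 mg
C₀ = F·Dose / Vd = 698.3 / 324 = 2.155 mg/L
C = C₀ · e^(−k·t) = 2.155 × e^(−0.02990 × 30.1)
  = 2.155 × 0.4066 = 0.8762 mg/L

0.8762 mg/L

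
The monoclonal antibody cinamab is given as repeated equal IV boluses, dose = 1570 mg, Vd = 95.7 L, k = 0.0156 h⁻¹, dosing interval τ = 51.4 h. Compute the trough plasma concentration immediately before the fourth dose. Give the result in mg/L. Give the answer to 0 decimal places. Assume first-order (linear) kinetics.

12 mg/L

C₀ per dose = Dose / Vd = 1570 / 95.7 = 16.41 mg/L
Fraction remaining after one interval: r = e^(−kτ) = e^(−0.01560 × 51.4) = 0.4485
Before dose 4, 3 doses have been given (aged 1τ, 2τ, 3τ).
C_trough = C₀ × (r + r² + … + r^3) = C₀ × r(1−r^3)/(1−r)
        = 16.41 × 0.4485 × (1 − 0.09022) / (1 − 0.4485) = 12.14 mg/L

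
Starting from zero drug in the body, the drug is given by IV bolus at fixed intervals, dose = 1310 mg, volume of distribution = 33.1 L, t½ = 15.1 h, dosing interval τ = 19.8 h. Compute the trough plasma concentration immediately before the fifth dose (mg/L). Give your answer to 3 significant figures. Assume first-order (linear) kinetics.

C₀ per dose = Dose / Vd = 1310 / 33.1 = 39.58 mg/L
k = ln2 / t½ = 0.693147 / 15.1 = 0.04590 h⁻¹
Fraction remaining after one interval: r = e^(−kτ) = e^(−0.04590 × 19.8) = 0.4030
Before dose 5, 4 doses have been given (aged 1τ, 2τ, 3τ, 4τ).
C_trough = C₀ × (r + r² + … + r^4) = C₀ × r(1−r^4)/(1−r)
        = 39.58 × 0.4030 × (1 − 0.02638) / (1 − 0.4030) = 26.01 mg/L

26.0 mg/L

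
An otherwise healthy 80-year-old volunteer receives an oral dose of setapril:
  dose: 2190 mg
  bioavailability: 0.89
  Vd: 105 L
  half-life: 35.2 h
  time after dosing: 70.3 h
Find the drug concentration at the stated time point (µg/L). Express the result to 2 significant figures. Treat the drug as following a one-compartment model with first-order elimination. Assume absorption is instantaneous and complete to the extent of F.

Amount reaching circulation = F × Dose = 0.89 × 2190 = 1949 mg
C₀ = F·Dose / Vd = 1949 / 105 = 18.56 mg/L
k = ln2 / t½ = 0.693147 / 35.2 = 0.01969 h⁻¹
C = C₀ · e^(−k·t) = 18.56 × e^(−0.01969 × 70.3)
  = 18.56 × 0.2505 = 4.649 mg/L
Convert: 4.649 mg/L × 1000 = 4649 µg/L

4600 µg/L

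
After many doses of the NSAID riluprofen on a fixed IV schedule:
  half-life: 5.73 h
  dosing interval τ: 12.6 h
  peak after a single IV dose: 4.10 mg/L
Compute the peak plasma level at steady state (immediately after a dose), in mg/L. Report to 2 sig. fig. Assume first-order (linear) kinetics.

5.2 mg/L

k = ln2 / t½ = 0.693147 / 5.73 = 0.1210 h⁻¹
e^(−kτ) = e^(−0.1210 × 12.6) = 0.2177
Accumulation ratio R = 1 / (1 − e^(−kτ)) = 1 / (1 − 0.2177) = 1.278
Steady-state peak = C₀ × R = 4.10 × 1.278 = 5.240 mg/L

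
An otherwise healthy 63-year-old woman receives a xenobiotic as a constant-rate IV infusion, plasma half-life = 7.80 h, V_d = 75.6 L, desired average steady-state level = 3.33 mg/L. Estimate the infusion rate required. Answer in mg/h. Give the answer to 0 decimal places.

k = ln2 / t½ = 0.693147 / 7.80 = 0.08887 h⁻¹
CL = k × Vd = 0.08887 × 75.6 = 6.719 L/h
At steady state, infusion rate R₀ = Css × CL = 3.33 × 6.719 = 22.37 mg/h

22 mg/h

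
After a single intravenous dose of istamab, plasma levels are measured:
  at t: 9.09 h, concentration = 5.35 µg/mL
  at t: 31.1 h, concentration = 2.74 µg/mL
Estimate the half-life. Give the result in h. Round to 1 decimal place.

22.8 h

k = ln(C₁/C₂) / (t₂ − t₁) = ln(5.35/2.74) / (31.1 − 9.09)
  = 0.6691 / 22.01 = 0.03040 h⁻¹
t½ = ln2 / k = 0.693147 / 0.03040 = 22.80 h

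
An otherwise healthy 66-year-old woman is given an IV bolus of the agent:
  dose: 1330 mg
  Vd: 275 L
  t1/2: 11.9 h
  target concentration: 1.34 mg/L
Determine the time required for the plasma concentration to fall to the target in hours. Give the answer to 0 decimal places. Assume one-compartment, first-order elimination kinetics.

C₀ = Dose / Vd = 1330 / 275 = 4.836 mg/L
k = ln2 / t½ = 0.693147 / 11.9 = 0.05825 h⁻¹
t = ln(C₀ / C) / k = ln(4.836 / 1.34) / 0.05825
  = ln(3.609) / 0.05825 = 1.283 / 0.05825 = 22.03 h

22 h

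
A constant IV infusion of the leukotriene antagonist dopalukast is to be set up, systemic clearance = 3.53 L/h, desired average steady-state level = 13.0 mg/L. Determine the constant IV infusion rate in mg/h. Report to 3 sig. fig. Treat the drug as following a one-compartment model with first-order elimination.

At steady state, infusion rate R₀ = Css × CL = 13.0 × 3.530 = 45.89 mg/h

45.9 mg/h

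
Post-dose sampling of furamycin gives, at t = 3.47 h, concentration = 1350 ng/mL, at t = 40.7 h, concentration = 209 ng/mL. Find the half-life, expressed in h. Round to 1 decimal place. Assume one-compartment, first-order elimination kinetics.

13.8 h

k = ln(C₁/C₂) / (t₂ − t₁) = ln(1350/209) / (40.7 − 3.47)
  = 1.866 / 37.23 = 0.05012 h⁻¹
t½ = ln2 / k = 0.693147 / 0.05012 = 13.83 h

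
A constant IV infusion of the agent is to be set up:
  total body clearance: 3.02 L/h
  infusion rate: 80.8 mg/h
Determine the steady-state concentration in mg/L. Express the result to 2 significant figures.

At steady state Css = R₀ / CL = 80.8 / 3.020 = 26.75 mg/L

27 mg/L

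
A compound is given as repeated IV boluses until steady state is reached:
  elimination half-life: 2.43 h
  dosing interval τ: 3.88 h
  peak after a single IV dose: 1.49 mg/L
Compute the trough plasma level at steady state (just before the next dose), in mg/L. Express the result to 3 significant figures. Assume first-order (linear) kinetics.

k = ln2 / t½ = 0.693147 / 2.43 = 0.2852 h⁻¹
e^(−kτ) = e^(−0.2852 × 3.88) = 0.3307
Accumulation ratio R = 1 / (1 − e^(−kτ)) = 1 / (1 − 0.3307) = 1.494
Steady-state trough = C₀ × R × e^(−kτ) = 1.49 × 1.494 × 0.3307 = 0.7362 mg/L

0.736 mg/L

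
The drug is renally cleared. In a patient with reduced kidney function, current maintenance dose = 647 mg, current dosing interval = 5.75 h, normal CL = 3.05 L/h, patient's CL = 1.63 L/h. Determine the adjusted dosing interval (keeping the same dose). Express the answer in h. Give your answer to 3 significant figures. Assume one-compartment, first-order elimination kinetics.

10.8 h

To keep the same average steady-state level, dosing rate must scale with clearance.
CL ratio = 1.63 / 3.05 = 0.5344
New interval (same dose) = 5.75 / 0.5344 = 10.76 h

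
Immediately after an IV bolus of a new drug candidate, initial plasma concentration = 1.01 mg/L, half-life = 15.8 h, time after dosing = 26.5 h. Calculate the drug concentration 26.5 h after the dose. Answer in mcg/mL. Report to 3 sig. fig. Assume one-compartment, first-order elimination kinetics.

0.316 mcg/mL

k = ln2 / t½ = 0.693147 / 15.8 = 0.04387 h⁻¹
C = C₀ · e^(−k·t) = 1.010 × e^(−0.04387 × 26.5)
  = 1.010 × 0.3127 = 0.3158 mg/L
(0.3158 mg/L = 0.3158 mcg/mL)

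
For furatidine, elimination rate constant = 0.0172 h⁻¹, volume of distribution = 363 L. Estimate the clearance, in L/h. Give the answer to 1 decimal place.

6.2 L/h

CL = k × Vd = 0.0172 × 363 = 6.244 L/h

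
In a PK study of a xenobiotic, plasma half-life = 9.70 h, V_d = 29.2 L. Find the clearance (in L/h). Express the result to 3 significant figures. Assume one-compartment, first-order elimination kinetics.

2.09 L/h

k = ln2 / t½ = 0.693147 / 9.70 = 0.07146 h⁻¹
CL = k × Vd = 0.07146 × 29.2 = 2.087 L/h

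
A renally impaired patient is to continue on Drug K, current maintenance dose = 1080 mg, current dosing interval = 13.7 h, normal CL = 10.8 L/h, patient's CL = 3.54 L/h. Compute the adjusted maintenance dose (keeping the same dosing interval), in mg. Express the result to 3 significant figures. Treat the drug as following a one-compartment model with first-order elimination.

To keep the same average steady-state level, dosing rate must scale with clearance.
CL ratio = 3.54 / 10.8 = 0.3278
New dose (same interval) = 1080 × 0.3278 = 354.0 mg

354 mg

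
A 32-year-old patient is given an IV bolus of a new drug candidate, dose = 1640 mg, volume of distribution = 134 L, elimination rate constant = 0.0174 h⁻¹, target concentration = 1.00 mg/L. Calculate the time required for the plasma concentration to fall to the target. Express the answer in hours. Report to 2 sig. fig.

140 h

C₀ = Dose / Vd = 1640 / 134 = 12.24 mg/L
t = ln(C₀ / C) / k = ln(12.24 / 1.00) / 0.01740
  = ln(12.24) / 0.01740 = 2.505 / 0.01740 = 144.0 h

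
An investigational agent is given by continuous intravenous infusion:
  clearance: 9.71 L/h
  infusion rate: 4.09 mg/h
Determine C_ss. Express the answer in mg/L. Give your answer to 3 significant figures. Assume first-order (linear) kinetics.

At steady state Css = R₀ / CL = 4.09 / 9.710 = 0.4212 mg/L

0.421 mg/L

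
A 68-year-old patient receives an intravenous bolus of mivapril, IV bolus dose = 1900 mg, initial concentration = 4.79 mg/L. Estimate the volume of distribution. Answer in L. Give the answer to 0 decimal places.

397 L

Vd = Dose / C₀ = 1900 / 4.79 = 396.7 L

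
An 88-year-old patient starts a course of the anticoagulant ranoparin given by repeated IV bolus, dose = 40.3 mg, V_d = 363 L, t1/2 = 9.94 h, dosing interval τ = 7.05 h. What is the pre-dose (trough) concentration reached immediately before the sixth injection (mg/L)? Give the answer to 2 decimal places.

0.16 mg/L

C₀ per dose = Dose / Vd = 40.3 / 363 = 0.1110 mg/L
k = ln2 / t½ = 0.693147 / 9.94 = 0.06973 h⁻¹
Fraction remaining after one interval: r = e^(−kτ) = e^(−0.06973 × 7.05) = 0.6116
Before dose 6, 5 doses have been given (aged 1τ, 2τ, 3τ, 4τ, 5τ).
C_trough = C₀ × (r + r² + … + r^5) = C₀ × r(1−r^5)/(1−r)
        = 0.1110 × 0.6116 × (1 − 0.08557) / (1 − 0.6116) = 0.1598 mg/L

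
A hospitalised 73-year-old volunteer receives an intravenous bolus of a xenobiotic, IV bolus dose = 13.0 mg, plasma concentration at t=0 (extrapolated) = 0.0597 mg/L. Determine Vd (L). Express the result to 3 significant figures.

Vd = Dose / C₀ = 13.00 / 0.0597 = 217.8 L

218 L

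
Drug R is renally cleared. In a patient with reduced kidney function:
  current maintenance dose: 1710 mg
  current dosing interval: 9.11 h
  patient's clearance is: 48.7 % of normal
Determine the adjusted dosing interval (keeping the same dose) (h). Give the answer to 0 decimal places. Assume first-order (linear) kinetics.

To keep the same average steady-state level, dosing rate must scale with clearance.
CL ratio = 48.7 / 100 = 0.4870
New interval (same dose) = 9.11 / 0.4870 = 18.71 h

19 h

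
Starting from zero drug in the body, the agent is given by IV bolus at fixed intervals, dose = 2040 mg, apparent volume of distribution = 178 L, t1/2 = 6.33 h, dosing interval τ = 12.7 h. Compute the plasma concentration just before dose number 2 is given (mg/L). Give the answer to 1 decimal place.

C₀ per dose = Dose / Vd = 2040 / 178 = 11.46 mg/L
k = ln2 / t½ = 0.693147 / 6.33 = 0.1095 h⁻¹
Fraction remaining after one interval: r = e^(−kτ) = e^(−0.1095 × 12.7) = 0.2489
Before dose 2, 1 dose has been given (aged 1τ).
C_trough = C₀ × r = 11.46 × 0.2489 = 2.852 mg/L

2.9 mg/L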